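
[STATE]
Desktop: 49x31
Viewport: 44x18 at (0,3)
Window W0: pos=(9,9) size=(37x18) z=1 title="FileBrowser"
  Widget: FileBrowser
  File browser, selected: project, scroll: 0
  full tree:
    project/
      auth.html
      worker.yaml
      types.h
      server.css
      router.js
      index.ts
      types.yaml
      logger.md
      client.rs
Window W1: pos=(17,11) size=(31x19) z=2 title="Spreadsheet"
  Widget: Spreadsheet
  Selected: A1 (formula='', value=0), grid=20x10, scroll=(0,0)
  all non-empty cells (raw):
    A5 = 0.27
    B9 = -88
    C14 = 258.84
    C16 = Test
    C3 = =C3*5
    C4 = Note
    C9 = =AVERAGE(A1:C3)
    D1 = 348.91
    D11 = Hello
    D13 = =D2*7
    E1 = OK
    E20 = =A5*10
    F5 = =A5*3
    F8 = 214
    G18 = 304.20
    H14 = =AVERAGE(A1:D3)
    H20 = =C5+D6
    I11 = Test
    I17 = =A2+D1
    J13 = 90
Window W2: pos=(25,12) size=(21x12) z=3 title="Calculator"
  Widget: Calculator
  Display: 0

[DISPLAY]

                                            
                                            
                                            
                                            
                                            
                                            
         ┏━━━━━━━━━━━━━━━━━━━━━━━━━━━━━━━━━━
         ┃ FileBrowser                      
         ┠───────┏━━━━━━━━━━━━━━━━━━━━━━━━━━
         ┃> [-] p┃ Spread┏━━━━━━━━━━━━━━━━━━
         ┃    aut┠───────┃ Calculator       
         ┃    wor┃A1:    ┠──────────────────
         ┃    typ┃       ┃                  
         ┃    ser┃-------┃┌───┬───┬───┬───┐ 
         ┃    rou┃  1    ┃│ 7 │ 8 │ 9 │ ÷ │ 
         ┃    ind┃  2    ┃├───┼───┼───┼───┤ 
         ┃    typ┃  3    ┃│ 4 │ 5 │ 6 │ × │ 
         ┃    log┃  4    ┃├───┼───┼───┼───┤ 


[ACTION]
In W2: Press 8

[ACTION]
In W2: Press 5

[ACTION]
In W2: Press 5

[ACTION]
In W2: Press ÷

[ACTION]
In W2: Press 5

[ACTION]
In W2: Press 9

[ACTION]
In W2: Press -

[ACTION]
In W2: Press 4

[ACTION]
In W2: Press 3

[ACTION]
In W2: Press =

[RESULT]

                                            
                                            
                                            
                                            
                                            
                                            
         ┏━━━━━━━━━━━━━━━━━━━━━━━━━━━━━━━━━━
         ┃ FileBrowser                      
         ┠───────┏━━━━━━━━━━━━━━━━━━━━━━━━━━
         ┃> [-] p┃ Spread┏━━━━━━━━━━━━━━━━━━
         ┃    aut┠───────┃ Calculator       
         ┃    wor┃A1:    ┠──────────────────
         ┃    typ┃       ┃       -28.5084745
         ┃    ser┃-------┃┌───┬───┬───┬───┐ 
         ┃    rou┃  1    ┃│ 7 │ 8 │ 9 │ ÷ │ 
         ┃    ind┃  2    ┃├───┼───┼───┼───┤ 
         ┃    typ┃  3    ┃│ 4 │ 5 │ 6 │ × │ 
         ┃    log┃  4    ┃├───┼───┼───┼───┤ 


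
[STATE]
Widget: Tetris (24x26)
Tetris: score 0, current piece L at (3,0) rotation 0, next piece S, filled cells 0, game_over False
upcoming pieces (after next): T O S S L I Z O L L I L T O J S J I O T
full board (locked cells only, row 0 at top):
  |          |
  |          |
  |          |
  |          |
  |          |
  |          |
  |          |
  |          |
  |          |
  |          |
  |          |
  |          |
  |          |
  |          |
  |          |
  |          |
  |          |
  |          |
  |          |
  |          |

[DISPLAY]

     ▒    │Next:        
   ▒▒▒    │ ░░          
          │░░           
          │             
          │             
          │             
          │Score:       
          │0            
          │             
          │             
          │             
          │             
          │             
          │             
          │             
          │             
          │             
          │             
          │             
          │             
          │             
          │             
          │             
          │             
          │             
          │             


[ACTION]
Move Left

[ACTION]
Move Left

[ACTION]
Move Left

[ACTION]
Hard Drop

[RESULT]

    ░░    │Next:        
   ░░     │ ▒           
          │▒▒▒          
          │             
          │             
          │             
          │Score:       
          │0            
          │             
          │             
          │             
          │             
          │             
          │             
          │             
          │             
          │             
          │             
  ▒       │             
▒▒▒       │             
          │             
          │             
          │             
          │             
          │             
          │             


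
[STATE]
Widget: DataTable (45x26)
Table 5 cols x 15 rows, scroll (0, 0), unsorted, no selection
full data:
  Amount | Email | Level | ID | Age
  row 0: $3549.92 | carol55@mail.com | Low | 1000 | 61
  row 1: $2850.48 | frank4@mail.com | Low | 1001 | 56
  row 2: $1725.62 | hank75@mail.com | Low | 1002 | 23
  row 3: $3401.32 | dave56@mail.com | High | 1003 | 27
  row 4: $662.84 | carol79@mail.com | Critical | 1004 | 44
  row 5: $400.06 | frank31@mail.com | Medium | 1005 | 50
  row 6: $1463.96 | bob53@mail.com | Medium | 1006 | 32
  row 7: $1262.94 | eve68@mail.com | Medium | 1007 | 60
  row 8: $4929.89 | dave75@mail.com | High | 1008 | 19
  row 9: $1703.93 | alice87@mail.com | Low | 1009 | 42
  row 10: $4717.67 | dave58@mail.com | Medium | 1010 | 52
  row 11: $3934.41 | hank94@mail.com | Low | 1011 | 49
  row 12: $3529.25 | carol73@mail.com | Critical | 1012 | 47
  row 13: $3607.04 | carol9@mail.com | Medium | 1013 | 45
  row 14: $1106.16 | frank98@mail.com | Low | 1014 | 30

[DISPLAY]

Amount  │Email           │Level   │ID  │Age  
────────┼────────────────┼────────┼────┼───  
$3549.92│carol55@mail.com│Low     │1000│61   
$2850.48│frank4@mail.com │Low     │1001│56   
$1725.62│hank75@mail.com │Low     │1002│23   
$3401.32│dave56@mail.com │High    │1003│27   
$662.84 │carol79@mail.com│Critical│1004│44   
$400.06 │frank31@mail.com│Medium  │1005│50   
$1463.96│bob53@mail.com  │Medium  │1006│32   
$1262.94│eve68@mail.com  │Medium  │1007│60   
$4929.89│dave75@mail.com │High    │1008│19   
$1703.93│alice87@mail.com│Low     │1009│42   
$4717.67│dave58@mail.com │Medium  │1010│52   
$3934.41│hank94@mail.com │Low     │1011│49   
$3529.25│carol73@mail.com│Critical│1012│47   
$3607.04│carol9@mail.com │Medium  │1013│45   
$1106.16│frank98@mail.com│Low     │1014│30   
                                             
                                             
                                             
                                             
                                             
                                             
                                             
                                             
                                             


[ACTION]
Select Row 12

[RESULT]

Amount  │Email           │Level   │ID  │Age  
────────┼────────────────┼────────┼────┼───  
$3549.92│carol55@mail.com│Low     │1000│61   
$2850.48│frank4@mail.com │Low     │1001│56   
$1725.62│hank75@mail.com │Low     │1002│23   
$3401.32│dave56@mail.com │High    │1003│27   
$662.84 │carol79@mail.com│Critical│1004│44   
$400.06 │frank31@mail.com│Medium  │1005│50   
$1463.96│bob53@mail.com  │Medium  │1006│32   
$1262.94│eve68@mail.com  │Medium  │1007│60   
$4929.89│dave75@mail.com │High    │1008│19   
$1703.93│alice87@mail.com│Low     │1009│42   
$4717.67│dave58@mail.com │Medium  │1010│52   
$3934.41│hank94@mail.com │Low     │1011│49   
>3529.25│carol73@mail.com│Critical│1012│47   
$3607.04│carol9@mail.com │Medium  │1013│45   
$1106.16│frank98@mail.com│Low     │1014│30   
                                             
                                             
                                             
                                             
                                             
                                             
                                             
                                             
                                             


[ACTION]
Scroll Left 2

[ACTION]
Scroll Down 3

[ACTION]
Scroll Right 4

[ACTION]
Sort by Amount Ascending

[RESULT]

Amount ▲│Email           │Level   │ID  │Age  
────────┼────────────────┼────────┼────┼───  
$400.06 │frank31@mail.com│Medium  │1005│50   
$662.84 │carol79@mail.com│Critical│1004│44   
$1106.16│frank98@mail.com│Low     │1014│30   
$1262.94│eve68@mail.com  │Medium  │1007│60   
$1463.96│bob53@mail.com  │Medium  │1006│32   
$1703.93│alice87@mail.com│Low     │1009│42   
$1725.62│hank75@mail.com │Low     │1002│23   
$2850.48│frank4@mail.com │Low     │1001│56   
$3401.32│dave56@mail.com │High    │1003│27   
$3529.25│carol73@mail.com│Critical│1012│47   
$3549.92│carol55@mail.com│Low     │1000│61   
$3607.04│carol9@mail.com │Medium  │1013│45   
>3934.41│hank94@mail.com │Low     │1011│49   
$4717.67│dave58@mail.com │Medium  │1010│52   
$4929.89│dave75@mail.com │High    │1008│19   
                                             
                                             
                                             
                                             
                                             
                                             
                                             
                                             
                                             


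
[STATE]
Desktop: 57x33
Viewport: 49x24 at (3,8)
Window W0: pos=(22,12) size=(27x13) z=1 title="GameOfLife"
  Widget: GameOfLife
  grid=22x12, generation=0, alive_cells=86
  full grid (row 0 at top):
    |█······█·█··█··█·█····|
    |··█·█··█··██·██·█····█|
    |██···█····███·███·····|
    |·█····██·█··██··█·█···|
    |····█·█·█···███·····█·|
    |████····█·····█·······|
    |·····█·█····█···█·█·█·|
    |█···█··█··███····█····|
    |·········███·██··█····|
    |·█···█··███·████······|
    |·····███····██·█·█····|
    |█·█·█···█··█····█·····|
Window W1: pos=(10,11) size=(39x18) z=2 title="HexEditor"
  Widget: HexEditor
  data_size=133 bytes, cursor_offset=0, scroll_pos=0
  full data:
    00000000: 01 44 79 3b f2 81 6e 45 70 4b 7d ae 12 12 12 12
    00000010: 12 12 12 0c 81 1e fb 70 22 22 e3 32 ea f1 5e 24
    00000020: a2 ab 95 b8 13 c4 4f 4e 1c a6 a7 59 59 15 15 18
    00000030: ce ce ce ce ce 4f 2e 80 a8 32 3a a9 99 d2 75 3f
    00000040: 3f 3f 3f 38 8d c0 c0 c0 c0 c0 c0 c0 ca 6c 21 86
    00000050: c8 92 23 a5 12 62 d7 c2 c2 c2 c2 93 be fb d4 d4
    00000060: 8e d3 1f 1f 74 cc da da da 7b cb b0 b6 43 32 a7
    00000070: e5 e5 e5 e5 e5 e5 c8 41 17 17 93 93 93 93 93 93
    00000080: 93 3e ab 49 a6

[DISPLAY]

                                                 
                                                 
                                                 
       ┏━━━━━━━━━━━━━━━━━━━━━━━━━━━━━━━━━━━━━┓   
       ┃ HexEditor                           ┃   
       ┠─────────────────────────────────────┨   
       ┃00000000  01 44 79 3b f2 81 6e 45  70┃   
       ┃00000010  12 12 12 0c 81 1e fb 70  22┃   
       ┃00000020  a2 ab 95 b8 13 c4 4f 4e  1c┃   
       ┃00000030  ce ce ce ce ce 4f 2e 80  a8┃   
       ┃00000040  3f 3f 3f 38 8d c0 c0 c0  c0┃   
       ┃00000050  c8 92 23 a5 12 62 d7 c2  c2┃   
       ┃00000060  8e d3 1f 1f 74 cc da da  da┃   
       ┃00000070  e5 e5 e5 e5 e5 e5 c8 41  17┃   
       ┃00000080  93 3e ab 49 a6             ┃   
       ┃                                     ┃   
       ┃                                     ┃   
       ┃                                     ┃   
       ┃                                     ┃   
       ┃                                     ┃   
       ┗━━━━━━━━━━━━━━━━━━━━━━━━━━━━━━━━━━━━━┛   
                                                 
                                                 
                                                 


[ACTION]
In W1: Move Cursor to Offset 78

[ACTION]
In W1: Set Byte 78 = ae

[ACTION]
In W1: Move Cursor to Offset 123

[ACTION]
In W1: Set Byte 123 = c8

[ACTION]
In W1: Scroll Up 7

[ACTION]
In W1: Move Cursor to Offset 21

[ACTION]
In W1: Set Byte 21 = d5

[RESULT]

                                                 
                                                 
                                                 
       ┏━━━━━━━━━━━━━━━━━━━━━━━━━━━━━━━━━━━━━┓   
       ┃ HexEditor                           ┃   
       ┠─────────────────────────────────────┨   
       ┃00000000  01 44 79 3b f2 81 6e 45  70┃   
       ┃00000010  12 12 12 0c 81 D5 fb 70  22┃   
       ┃00000020  a2 ab 95 b8 13 c4 4f 4e  1c┃   
       ┃00000030  ce ce ce ce ce 4f 2e 80  a8┃   
       ┃00000040  3f 3f 3f 38 8d c0 c0 c0  c0┃   
       ┃00000050  c8 92 23 a5 12 62 d7 c2  c2┃   
       ┃00000060  8e d3 1f 1f 74 cc da da  da┃   
       ┃00000070  e5 e5 e5 e5 e5 e5 c8 41  17┃   
       ┃00000080  93 3e ab 49 a6             ┃   
       ┃                                     ┃   
       ┃                                     ┃   
       ┃                                     ┃   
       ┃                                     ┃   
       ┃                                     ┃   
       ┗━━━━━━━━━━━━━━━━━━━━━━━━━━━━━━━━━━━━━┛   
                                                 
                                                 
                                                 


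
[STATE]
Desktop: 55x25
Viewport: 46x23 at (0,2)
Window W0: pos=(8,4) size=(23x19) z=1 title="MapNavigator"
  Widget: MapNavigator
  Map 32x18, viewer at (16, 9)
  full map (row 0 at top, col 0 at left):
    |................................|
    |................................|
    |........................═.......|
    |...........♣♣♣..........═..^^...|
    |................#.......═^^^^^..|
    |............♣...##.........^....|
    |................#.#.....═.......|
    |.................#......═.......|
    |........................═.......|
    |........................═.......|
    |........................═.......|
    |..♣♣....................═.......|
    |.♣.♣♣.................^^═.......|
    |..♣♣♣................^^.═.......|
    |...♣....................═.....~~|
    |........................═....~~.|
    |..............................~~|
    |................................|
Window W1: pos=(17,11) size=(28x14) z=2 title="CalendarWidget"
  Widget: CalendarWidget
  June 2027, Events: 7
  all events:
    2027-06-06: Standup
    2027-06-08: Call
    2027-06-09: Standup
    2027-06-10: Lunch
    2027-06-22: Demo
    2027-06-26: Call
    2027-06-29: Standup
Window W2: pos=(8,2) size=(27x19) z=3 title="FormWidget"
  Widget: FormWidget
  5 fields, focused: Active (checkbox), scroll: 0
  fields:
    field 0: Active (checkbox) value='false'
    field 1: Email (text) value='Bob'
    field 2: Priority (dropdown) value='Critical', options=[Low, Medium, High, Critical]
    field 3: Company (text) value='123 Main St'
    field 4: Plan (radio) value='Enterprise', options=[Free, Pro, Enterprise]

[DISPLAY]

        ┏━━━━━━━━━━━━━━━━━━━━━━━━━┓           
        ┃ FormWidget              ┃           
        ┠─────────────────────────┨           
        ┃> Active:     [ ]        ┃           
        ┃  Email:      [Bob      ]┃           
        ┃  Priority:   [Critical▼]┃           
        ┃  Company:    [123 Main ]┃           
        ┃  Plan:       ( ) Free  (┃           
        ┃                         ┃           
        ┃                         ┃━━━━━━━━━┓ 
        ┃                         ┃         ┃ 
        ┃                         ┃─────────┨ 
        ┃                         ┃         ┃ 
        ┃                         ┃ Su      ┃ 
        ┃                         ┃  6*     ┃ 
        ┃                         ┃ 12 13   ┃ 
        ┃                         ┃ 20      ┃ 
        ┃                         ┃6* 27    ┃ 
        ┗━━━━━━━━━━━━━━━━━━━━━━━━━┛         ┃ 
        ┃........┃                          ┃ 
        ┗━━━━━━━━┃                          ┃ 
                 ┃                          ┃ 
                 ┗━━━━━━━━━━━━━━━━━━━━━━━━━━┛ 


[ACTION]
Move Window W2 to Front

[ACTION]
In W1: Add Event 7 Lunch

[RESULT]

        ┏━━━━━━━━━━━━━━━━━━━━━━━━━┓           
        ┃ FormWidget              ┃           
        ┠─────────────────────────┨           
        ┃> Active:     [ ]        ┃           
        ┃  Email:      [Bob      ]┃           
        ┃  Priority:   [Critical▼]┃           
        ┃  Company:    [123 Main ]┃           
        ┃  Plan:       ( ) Free  (┃           
        ┃                         ┃           
        ┃                         ┃━━━━━━━━━┓ 
        ┃                         ┃         ┃ 
        ┃                         ┃─────────┨ 
        ┃                         ┃         ┃ 
        ┃                         ┃ Su      ┃ 
        ┃                         ┃  6*     ┃ 
        ┃                         ┃1 12 13  ┃ 
        ┃                         ┃ 20      ┃ 
        ┃                         ┃6* 27    ┃ 
        ┗━━━━━━━━━━━━━━━━━━━━━━━━━┛         ┃ 
        ┃........┃                          ┃ 
        ┗━━━━━━━━┃                          ┃ 
                 ┃                          ┃ 
                 ┗━━━━━━━━━━━━━━━━━━━━━━━━━━┛ 


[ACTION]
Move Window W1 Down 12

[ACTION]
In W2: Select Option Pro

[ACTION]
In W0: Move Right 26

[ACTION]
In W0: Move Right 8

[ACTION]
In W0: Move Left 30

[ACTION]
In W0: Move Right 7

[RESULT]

        ┏━━━━━━━━━━━━━━━━━━━━━━━━━┓           
        ┃ FormWidget              ┃           
        ┠─────────────────────────┨           
        ┃> Active:     [ ]        ┃           
        ┃  Email:      [Bob      ]┃           
        ┃  Priority:   [Critical▼]┃           
        ┃  Company:    [123 Main ]┃           
        ┃  Plan:       ( ) Free  (┃           
        ┃                         ┃           
        ┃                         ┃━━━━━━━━━┓ 
        ┃                         ┃         ┃ 
        ┃                         ┃─────────┨ 
        ┃                         ┃         ┃ 
        ┃                         ┃ Su      ┃ 
        ┃                         ┃  6*     ┃ 
        ┃                         ┃1 12 13  ┃ 
        ┃                         ┃ 20      ┃ 
        ┃                         ┃6* 27    ┃ 
        ┗━━━━━━━━━━━━━━━━━━━━━━━━━┛         ┃ 
        ┃  ......┃                          ┃ 
        ┗━━━━━━━━┃                          ┃ 
                 ┃                          ┃ 
                 ┗━━━━━━━━━━━━━━━━━━━━━━━━━━┛ 


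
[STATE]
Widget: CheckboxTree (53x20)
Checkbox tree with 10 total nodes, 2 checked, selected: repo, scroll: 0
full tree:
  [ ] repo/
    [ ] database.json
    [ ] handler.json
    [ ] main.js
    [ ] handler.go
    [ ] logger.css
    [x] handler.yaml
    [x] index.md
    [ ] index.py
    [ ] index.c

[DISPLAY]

>[-] repo/                                           
   [ ] database.json                                 
   [ ] handler.json                                  
   [ ] main.js                                       
   [ ] handler.go                                    
   [ ] logger.css                                    
   [x] handler.yaml                                  
   [x] index.md                                      
   [ ] index.py                                      
   [ ] index.c                                       
                                                     
                                                     
                                                     
                                                     
                                                     
                                                     
                                                     
                                                     
                                                     
                                                     


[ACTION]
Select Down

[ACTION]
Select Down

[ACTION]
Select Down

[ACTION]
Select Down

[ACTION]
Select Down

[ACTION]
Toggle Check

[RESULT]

 [-] repo/                                           
   [ ] database.json                                 
   [ ] handler.json                                  
   [ ] main.js                                       
   [ ] handler.go                                    
>  [x] logger.css                                    
   [x] handler.yaml                                  
   [x] index.md                                      
   [ ] index.py                                      
   [ ] index.c                                       
                                                     
                                                     
                                                     
                                                     
                                                     
                                                     
                                                     
                                                     
                                                     
                                                     


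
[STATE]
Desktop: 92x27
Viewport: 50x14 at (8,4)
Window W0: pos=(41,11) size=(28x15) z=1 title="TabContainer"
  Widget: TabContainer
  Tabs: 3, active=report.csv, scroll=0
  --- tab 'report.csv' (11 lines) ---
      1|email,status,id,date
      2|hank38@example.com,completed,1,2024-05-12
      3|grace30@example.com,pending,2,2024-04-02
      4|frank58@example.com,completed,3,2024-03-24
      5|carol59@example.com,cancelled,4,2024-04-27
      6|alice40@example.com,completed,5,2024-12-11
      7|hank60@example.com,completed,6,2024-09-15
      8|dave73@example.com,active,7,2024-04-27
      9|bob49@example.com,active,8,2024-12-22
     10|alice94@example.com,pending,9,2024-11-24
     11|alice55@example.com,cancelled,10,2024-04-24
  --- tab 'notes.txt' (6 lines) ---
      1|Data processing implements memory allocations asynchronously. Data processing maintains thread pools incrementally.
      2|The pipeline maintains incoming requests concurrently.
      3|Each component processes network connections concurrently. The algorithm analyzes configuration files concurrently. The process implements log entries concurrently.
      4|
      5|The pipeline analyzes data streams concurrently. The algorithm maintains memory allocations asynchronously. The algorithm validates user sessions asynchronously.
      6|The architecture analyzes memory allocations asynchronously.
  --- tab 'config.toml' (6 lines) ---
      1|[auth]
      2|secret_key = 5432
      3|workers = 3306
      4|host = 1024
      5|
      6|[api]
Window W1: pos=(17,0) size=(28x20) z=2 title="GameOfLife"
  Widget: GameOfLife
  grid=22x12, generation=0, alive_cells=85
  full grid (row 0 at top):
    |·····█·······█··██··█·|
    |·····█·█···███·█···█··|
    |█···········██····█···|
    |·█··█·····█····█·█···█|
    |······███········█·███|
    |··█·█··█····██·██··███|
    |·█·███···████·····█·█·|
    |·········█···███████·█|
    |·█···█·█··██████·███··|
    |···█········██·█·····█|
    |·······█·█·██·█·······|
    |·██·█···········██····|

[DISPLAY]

         ┃·····█·······█··██··█·    ┃             
         ┃·····█·█···███·█···█··    ┃             
         ┃█···········██····█···    ┃             
         ┃·█··█·····█····█·█···█    ┃             
         ┃······███········█·███    ┃             
         ┃··█·█··█····██·██··███    ┃             
         ┃·█·███···████·····█·█·    ┃             
         ┃·········█···███████·█    ┃━━━━━━━━━━━━━
         ┃·█···█·█··██████·███··    ┃bContainer   
         ┃···█········██·█·····█    ┃─────────────
         ┃·······█·█·██·█·······    ┃port.csv]│ no
         ┃·██·█···········██····    ┃─────────────
         ┃                          ┃il,status,id,
         ┃                          ┃k38@example.c


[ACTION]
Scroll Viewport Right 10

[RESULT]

·····█·······█··██··█·    ┃                       
·····█·█···███·█···█··    ┃                       
█···········██····█···    ┃                       
·█··█·····█····█·█···█    ┃                       
······███········█·███    ┃                       
··█·█··█····██·██··███    ┃                       
·█·███···████·····█·█·    ┃                       
·········█···███████·█    ┃━━━━━━━━━━━━━━━━━━━━━━━
·█···█·█··██████·███··    ┃bContainer             
···█········██·█·····█    ┃───────────────────────
·······█·█·██·█·······    ┃port.csv]│ notes.txt │ 
·██·█···········██····    ┃───────────────────────
                          ┃il,status,id,date      
                          ┃k38@example.com,complet


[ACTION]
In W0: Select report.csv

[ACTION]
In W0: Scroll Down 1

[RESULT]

·····█·······█··██··█·    ┃                       
·····█·█···███·█···█··    ┃                       
█···········██····█···    ┃                       
·█··█·····█····█·█···█    ┃                       
······███········█·███    ┃                       
··█·█··█····██·██··███    ┃                       
·█·███···████·····█·█·    ┃                       
·········█···███████·█    ┃━━━━━━━━━━━━━━━━━━━━━━━
·█···█·█··██████·███··    ┃bContainer             
···█········██·█·····█    ┃───────────────────────
·······█·█·██·█·······    ┃port.csv]│ notes.txt │ 
·██·█···········██····    ┃───────────────────────
                          ┃k38@example.com,complet
                          ┃ce30@example.com,pendin


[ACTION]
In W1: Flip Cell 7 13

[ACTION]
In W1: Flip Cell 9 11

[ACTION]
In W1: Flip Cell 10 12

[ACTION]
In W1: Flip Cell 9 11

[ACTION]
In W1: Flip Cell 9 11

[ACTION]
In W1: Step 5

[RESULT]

·················█·█··    ┃                       
············██·██···█·    ┃                       
··············█··██·██    ┃                       
···███·············█·█    ┃                       
··█···█·········███·██    ┃                       
·█·····█·······█··█···    ┃                       
███····█·······█······    ┃                       
···█····██·····███····    ┃━━━━━━━━━━━━━━━━━━━━━━━
····█···█·██··········    ┃bContainer             
···········█···█·█····    ┃───────────────────────
·········███··█··█····    ┃port.csv]│ notes.txt │ 
··············███·····    ┃───────────────────────
                          ┃k38@example.com,complet
                          ┃ce30@example.com,pendin


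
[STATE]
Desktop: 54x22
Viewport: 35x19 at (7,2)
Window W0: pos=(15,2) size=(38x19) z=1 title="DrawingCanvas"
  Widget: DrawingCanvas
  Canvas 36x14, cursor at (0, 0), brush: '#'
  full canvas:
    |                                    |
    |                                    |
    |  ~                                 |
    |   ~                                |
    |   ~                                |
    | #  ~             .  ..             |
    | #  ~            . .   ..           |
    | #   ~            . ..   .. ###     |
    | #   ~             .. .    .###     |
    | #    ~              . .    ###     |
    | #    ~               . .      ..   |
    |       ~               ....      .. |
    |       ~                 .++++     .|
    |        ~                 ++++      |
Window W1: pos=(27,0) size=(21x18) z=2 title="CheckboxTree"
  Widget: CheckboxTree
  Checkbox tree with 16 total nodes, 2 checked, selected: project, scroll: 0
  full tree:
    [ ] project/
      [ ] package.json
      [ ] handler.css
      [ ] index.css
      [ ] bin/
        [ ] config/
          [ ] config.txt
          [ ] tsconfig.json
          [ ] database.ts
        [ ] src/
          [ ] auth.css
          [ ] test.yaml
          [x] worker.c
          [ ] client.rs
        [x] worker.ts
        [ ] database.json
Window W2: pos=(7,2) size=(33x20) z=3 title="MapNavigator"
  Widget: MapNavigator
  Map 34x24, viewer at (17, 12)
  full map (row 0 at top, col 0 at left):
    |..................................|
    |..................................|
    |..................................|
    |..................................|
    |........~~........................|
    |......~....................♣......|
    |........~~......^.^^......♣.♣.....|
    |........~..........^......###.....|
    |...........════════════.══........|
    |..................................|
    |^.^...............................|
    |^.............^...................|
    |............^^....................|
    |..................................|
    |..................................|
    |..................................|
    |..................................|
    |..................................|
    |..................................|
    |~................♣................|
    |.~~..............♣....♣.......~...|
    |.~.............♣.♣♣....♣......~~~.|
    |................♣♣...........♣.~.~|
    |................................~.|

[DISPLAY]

┏━━━━━━━━━━━━━━━━━━━━━━━━━━━━━━━┓──
┃ MapNavigator                  ┃/ 
┠───────────────────────────────┨ge
┃......~~.......................┃er
┃....~....................♣.....┃.c
┃......~~......^.^^......♣.♣....┃  
┃......~..........^......###....┃fi
┃.........════════════.══.......┃on
┃...............................┃sc
┃^..............................┃at
┃............^..................┃/ 
┃..........^^...@...............┃ut
┃...............................┃es
┃...............................┃or
┃...............................┃li
┃...............................┃━━
┃...............................┃  
┃...............................┃  
┃...............♣...............┃━━


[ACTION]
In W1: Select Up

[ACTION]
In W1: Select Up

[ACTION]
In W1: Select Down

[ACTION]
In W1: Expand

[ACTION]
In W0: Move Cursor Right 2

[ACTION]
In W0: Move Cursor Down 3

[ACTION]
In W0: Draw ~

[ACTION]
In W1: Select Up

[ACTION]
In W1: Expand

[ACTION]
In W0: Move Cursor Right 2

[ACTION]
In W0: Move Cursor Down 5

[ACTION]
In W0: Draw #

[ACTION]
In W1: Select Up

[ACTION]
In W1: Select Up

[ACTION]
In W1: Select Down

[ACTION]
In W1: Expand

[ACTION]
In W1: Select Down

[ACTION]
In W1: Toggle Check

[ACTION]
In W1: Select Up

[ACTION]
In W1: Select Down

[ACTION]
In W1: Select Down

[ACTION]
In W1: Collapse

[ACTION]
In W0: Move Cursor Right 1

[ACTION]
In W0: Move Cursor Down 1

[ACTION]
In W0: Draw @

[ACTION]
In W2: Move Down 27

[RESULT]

┏━━━━━━━━━━━━━━━━━━━━━━━━━━━━━━━┓──
┃ MapNavigator                  ┃/ 
┠───────────────────────────────┨ge
┃...............................┃er
┃...............................┃.c
┃...............................┃  
┃...............................┃fi
┃...............♣...............┃on
┃~..............♣....♣.......~..┃sc
┃.............♣.♣♣....♣......~~~┃at
┃..............♣♣...........♣.~.┃/ 
┃...............@..............~┃ut
┃                               ┃es
┃                               ┃or
┃                               ┃li
┃                               ┃━━
┃                               ┃  
┃                               ┃  
┃                               ┃━━


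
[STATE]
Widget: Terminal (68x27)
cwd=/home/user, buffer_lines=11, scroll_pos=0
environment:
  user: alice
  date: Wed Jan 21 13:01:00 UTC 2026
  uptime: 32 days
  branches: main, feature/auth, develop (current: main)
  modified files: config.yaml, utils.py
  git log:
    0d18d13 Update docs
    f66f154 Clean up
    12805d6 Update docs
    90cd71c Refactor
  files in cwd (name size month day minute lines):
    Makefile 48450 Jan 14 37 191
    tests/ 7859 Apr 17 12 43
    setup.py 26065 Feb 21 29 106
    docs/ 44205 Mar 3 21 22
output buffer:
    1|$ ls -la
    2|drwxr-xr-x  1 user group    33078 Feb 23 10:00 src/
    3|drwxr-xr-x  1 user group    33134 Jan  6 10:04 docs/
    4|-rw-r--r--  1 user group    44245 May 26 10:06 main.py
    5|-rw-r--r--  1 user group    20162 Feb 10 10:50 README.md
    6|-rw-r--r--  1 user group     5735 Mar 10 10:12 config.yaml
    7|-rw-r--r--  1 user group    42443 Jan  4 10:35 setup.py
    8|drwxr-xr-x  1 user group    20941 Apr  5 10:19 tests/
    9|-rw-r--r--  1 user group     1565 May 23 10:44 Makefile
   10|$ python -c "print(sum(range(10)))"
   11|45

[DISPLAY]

$ ls -la                                                            
drwxr-xr-x  1 user group    33078 Feb 23 10:00 src/                 
drwxr-xr-x  1 user group    33134 Jan  6 10:04 docs/                
-rw-r--r--  1 user group    44245 May 26 10:06 main.py              
-rw-r--r--  1 user group    20162 Feb 10 10:50 README.md            
-rw-r--r--  1 user group     5735 Mar 10 10:12 config.yaml          
-rw-r--r--  1 user group    42443 Jan  4 10:35 setup.py             
drwxr-xr-x  1 user group    20941 Apr  5 10:19 tests/               
-rw-r--r--  1 user group     1565 May 23 10:44 Makefile             
$ python -c "print(sum(range(10)))"                                 
45                                                                  
$ █                                                                 
                                                                    
                                                                    
                                                                    
                                                                    
                                                                    
                                                                    
                                                                    
                                                                    
                                                                    
                                                                    
                                                                    
                                                                    
                                                                    
                                                                    
                                                                    


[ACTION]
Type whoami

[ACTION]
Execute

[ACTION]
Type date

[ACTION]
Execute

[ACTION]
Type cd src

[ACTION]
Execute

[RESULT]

$ ls -la                                                            
drwxr-xr-x  1 user group    33078 Feb 23 10:00 src/                 
drwxr-xr-x  1 user group    33134 Jan  6 10:04 docs/                
-rw-r--r--  1 user group    44245 May 26 10:06 main.py              
-rw-r--r--  1 user group    20162 Feb 10 10:50 README.md            
-rw-r--r--  1 user group     5735 Mar 10 10:12 config.yaml          
-rw-r--r--  1 user group    42443 Jan  4 10:35 setup.py             
drwxr-xr-x  1 user group    20941 Apr  5 10:19 tests/               
-rw-r--r--  1 user group     1565 May 23 10:44 Makefile             
$ python -c "print(sum(range(10)))"                                 
45                                                                  
$ whoami                                                            
alice                                                               
$ date                                                              
Wed Jan 21 13:01:00 UTC 2026                                        
$ cd src                                                            
                                                                    
$ █                                                                 
                                                                    
                                                                    
                                                                    
                                                                    
                                                                    
                                                                    
                                                                    
                                                                    
                                                                    
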